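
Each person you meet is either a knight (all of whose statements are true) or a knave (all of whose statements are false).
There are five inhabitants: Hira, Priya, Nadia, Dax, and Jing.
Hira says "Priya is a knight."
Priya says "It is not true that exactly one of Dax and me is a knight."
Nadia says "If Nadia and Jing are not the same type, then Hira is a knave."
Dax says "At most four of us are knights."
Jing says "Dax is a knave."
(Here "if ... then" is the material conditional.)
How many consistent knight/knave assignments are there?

Consistent assignments:
  Hira=knave, Priya=knave, Nadia=knight, Dax=knight, Jing=knave

1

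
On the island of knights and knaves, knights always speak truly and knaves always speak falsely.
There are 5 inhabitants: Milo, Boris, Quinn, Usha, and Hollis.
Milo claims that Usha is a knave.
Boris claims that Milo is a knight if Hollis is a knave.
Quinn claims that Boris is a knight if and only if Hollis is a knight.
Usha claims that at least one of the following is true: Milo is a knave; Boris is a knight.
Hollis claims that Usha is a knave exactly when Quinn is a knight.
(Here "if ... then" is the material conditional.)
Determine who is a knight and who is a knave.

Suppose Milo is a knight. Then Milo's statement "Usha is a knave" would have to be true. Checking the 16 ways to assign the others, none is consistent with every speaker.
(For instance, with Boris=knave, Quinn=knight, Usha=knight, Hollis=knave, Milo's claim "Usha is a knave" comes out false where it would need to be true.)
So Milo must be a knave, making "Usha is a knave" false. Taking Milo=knave, Boris=knave, Quinn=knight, Usha=knight, Hollis=knave, each remaining statement checks out:
  Boris (knave): "Milo is a knight if Hollis is a knave" — false. ✓
  Quinn (knight): "Boris is a knight if and only if Hollis is a knight" — true. ✓
  Usha (knight): "at least one of the following is true: Milo is a knave; Boris is a knight" — true. ✓
  Hollis (knave): "Usha is a knave exactly when Quinn is a knight" — false. ✓
This is the unique consistent assignment.

Milo is a knave, Boris is a knave, Quinn is a knight, Usha is a knight, and Hollis is a knave.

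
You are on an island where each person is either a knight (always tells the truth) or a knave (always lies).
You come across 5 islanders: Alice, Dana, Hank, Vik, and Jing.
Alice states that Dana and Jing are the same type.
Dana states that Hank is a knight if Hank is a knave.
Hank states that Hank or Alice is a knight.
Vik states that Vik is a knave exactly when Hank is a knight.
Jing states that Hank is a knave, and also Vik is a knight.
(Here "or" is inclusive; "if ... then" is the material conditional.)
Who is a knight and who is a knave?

Alice (knave): "Dana and Jing are the same type" — False. ✓
Since Dana is a knave, "Hank is a knight if Hank is a knave" needs to be False, which holds.
Since Hank is a knave, "Hank or Alice is a knight" needs to be False, which holds.
Vik is a knight, and the claim "Vik is a knave exactly when Hank is a knight" is indeed True.
Since Jing is a knight, "Hank is a knave, and also Vik is a knight" needs to be True, which holds.

Alice is a knave, Dana is a knave, Hank is a knave, Vik is a knight, and Jing is a knight.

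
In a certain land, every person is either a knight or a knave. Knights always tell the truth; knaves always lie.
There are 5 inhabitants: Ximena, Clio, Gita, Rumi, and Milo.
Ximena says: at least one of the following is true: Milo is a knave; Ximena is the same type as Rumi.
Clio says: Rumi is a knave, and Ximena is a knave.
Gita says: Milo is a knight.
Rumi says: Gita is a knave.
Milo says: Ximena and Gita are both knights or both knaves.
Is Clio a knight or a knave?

Clio is a knave.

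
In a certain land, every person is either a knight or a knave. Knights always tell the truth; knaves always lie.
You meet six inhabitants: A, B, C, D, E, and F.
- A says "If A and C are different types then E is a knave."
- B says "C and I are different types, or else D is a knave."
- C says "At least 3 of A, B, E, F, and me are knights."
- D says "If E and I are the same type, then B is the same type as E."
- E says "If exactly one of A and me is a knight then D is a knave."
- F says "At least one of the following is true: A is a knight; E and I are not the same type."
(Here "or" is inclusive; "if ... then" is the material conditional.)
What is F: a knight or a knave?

F is a knight.

Consistent assignments: {A=knight, B=knave, C=knave, D=knight, E=knave, F=knight}
In every consistent assignment, F is a knight.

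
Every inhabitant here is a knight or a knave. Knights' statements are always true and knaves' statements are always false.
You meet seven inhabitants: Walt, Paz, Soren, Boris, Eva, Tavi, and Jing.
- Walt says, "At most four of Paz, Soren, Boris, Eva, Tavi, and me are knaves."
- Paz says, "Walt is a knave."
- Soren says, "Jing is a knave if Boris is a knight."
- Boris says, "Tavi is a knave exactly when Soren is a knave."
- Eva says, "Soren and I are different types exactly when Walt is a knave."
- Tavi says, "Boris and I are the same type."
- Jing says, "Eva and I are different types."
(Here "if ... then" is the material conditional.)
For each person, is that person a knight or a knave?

Walt is a knight, Paz is a knave, Soren is a knight, Boris is a knight, Eva is a knave, Tavi is a knight, and Jing is a knave.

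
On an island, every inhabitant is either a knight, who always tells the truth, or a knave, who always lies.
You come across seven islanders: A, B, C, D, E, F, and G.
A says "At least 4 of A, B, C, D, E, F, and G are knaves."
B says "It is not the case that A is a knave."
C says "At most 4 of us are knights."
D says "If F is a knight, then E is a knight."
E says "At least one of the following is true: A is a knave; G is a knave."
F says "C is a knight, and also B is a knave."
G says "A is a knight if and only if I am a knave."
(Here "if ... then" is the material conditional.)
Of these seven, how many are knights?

4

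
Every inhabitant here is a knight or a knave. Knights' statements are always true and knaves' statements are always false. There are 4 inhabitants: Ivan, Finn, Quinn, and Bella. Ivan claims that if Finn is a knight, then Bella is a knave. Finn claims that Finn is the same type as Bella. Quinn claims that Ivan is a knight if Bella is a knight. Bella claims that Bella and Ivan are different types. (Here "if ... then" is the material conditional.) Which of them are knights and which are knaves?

Suppose Ivan is a knight. Then Ivan's statement "if Finn is a knight, then Bella is a knave" would have to be true. Checking the 8 ways to assign the others, none is consistent with every speaker.
(For instance, with Finn=knight, Quinn=knave, Bella=knight, Ivan's claim "if Finn is a knight, then Bella is a knave" comes out false where it would need to be true.)
So Ivan must be a knave, making "if Finn is a knight, then Bella is a knave" false. Taking Ivan=knave, Finn=knight, Quinn=knave, Bella=knight, each remaining statement checks out:
  Finn (knight): "Finn is the same type as Bella" — true. ✓
  Quinn (knave): "Ivan is a knight if Bella is a knight" — false. ✓
  Bella (knight): "Bella and Ivan are different types" — true. ✓
This is the unique consistent assignment.

Ivan is a knave, Finn is a knight, Quinn is a knave, and Bella is a knight.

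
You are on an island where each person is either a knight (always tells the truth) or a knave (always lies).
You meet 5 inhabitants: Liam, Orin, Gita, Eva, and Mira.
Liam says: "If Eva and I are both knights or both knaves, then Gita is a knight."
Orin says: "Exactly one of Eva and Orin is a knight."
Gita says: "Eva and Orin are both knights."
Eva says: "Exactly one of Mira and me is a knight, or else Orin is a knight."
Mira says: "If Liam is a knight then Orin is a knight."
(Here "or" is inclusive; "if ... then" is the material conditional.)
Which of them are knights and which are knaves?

Suppose Liam is a knave. Then Liam's statement "if Eva and I are both knights or both knaves, then Gita is a knight" would have to be false. Checking the 16 ways to assign the others, none is consistent with every speaker.
(For instance, with Orin=knave, Gita=knave, Eva=knave, Mira=knave, Mira's claim "if Liam is a knight then Orin is a knight" comes out true where it would need to be false.)
So Liam must be a knight, making "if Eva and I are both knights or both knaves, then Gita is a knight" true. Taking Liam=knight, Orin=knave, Gita=knave, Eva=knave, Mira=knave, each remaining statement checks out:
  Orin (knave): "exactly one of Eva and Orin is a knight" — false. ✓
  Gita (knave): "Eva and Orin are both knights" — false. ✓
  Eva (knave): "exactly one of Mira and me is a knight, or else Orin is a knight" — false. ✓
  Mira (knave): "if Liam is a knight then Orin is a knight" — false. ✓
This is the unique consistent assignment.

Liam is a knight, Orin is a knave, Gita is a knave, Eva is a knave, and Mira is a knave.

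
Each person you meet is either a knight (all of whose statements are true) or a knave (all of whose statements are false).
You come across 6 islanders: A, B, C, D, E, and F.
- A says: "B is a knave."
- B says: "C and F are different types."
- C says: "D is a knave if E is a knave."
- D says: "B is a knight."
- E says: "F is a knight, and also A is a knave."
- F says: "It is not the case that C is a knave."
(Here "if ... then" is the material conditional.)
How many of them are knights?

The unique consistent assignment is A=knight, B=knave, C=knight, D=knave, E=knave, F=knight.
That has 3 knights.

3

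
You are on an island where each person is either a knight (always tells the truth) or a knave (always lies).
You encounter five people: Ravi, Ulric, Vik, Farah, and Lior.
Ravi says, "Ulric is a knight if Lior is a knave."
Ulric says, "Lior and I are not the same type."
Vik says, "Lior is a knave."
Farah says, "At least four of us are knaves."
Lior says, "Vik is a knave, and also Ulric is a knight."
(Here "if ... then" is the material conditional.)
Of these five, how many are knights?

3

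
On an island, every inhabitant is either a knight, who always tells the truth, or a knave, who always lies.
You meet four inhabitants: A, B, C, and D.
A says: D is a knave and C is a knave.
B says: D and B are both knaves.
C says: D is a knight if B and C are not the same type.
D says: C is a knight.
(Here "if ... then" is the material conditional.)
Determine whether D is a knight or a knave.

D is a knight.

Consistent assignments: {A=knave, B=knave, C=knight, D=knight}
In every consistent assignment, D is a knight.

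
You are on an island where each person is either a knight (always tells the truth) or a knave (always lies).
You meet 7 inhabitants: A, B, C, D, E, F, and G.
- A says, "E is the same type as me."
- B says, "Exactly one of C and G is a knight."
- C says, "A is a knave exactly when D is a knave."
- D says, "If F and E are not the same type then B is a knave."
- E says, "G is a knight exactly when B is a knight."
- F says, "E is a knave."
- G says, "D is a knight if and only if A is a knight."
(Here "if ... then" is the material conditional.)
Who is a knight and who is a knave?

A is a knave, B is a knave, C is a knave, D is a knight, E is a knight, F is a knave, and G is a knave.

Since A is a knave, "E is the same type as me" needs to be false, which holds.
Since B is a knave, "exactly one of C and G is a knight" needs to be false, which holds.
C is a knave, and the claim "A is a knave exactly when D is a knave" is indeed false.
Since D is a knight, "if F and E are not the same type then B is a knave" needs to be true, which holds.
Since E is a knight, "G is a knight exactly when B is a knight" needs to be true, which holds.
F is a knave, so "E is a knave" must be false — and it is.
G is a knave; "D is a knight if and only if A is a knight" is false, as required.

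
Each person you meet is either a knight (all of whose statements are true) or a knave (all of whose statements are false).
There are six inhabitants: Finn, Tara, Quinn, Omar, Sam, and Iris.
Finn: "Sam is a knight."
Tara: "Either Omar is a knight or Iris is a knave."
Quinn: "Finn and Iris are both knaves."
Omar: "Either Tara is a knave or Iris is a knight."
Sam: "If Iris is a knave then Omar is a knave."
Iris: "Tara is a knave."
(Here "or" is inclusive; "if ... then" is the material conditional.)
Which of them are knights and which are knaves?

Since Finn is a knight, "Sam is a knight" needs to be true, which holds.
Tara is a knight, so "either Omar is a knight or Iris is a knave" must be true — and it is.
Quinn is a knave; "Finn and Iris are both knaves" is false, as required.
Omar is a knave; "either Tara is a knave or Iris is a knight" is false, as required.
As a knight, Sam's statement "if Iris is a knave then Omar is a knave" should be true; it is.
Iris is a knave; "Tara is a knave" is false, as required.

Finn is a knight, Tara is a knight, Quinn is a knave, Omar is a knave, Sam is a knight, and Iris is a knave.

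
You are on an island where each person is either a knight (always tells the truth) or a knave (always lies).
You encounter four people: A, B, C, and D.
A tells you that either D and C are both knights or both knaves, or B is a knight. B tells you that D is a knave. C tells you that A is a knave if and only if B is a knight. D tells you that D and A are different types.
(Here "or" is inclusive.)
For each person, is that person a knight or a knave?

A is a knave, B is a knave, C is a knave, and D is a knight.

Since A is a knave, "either D and C are both knights or both knaves, or B is a knight" needs to be False, which holds.
Since B is a knave, "D is a knave" needs to be False, which holds.
As a knave, C's statement "A is a knave if and only if B is a knight" should be False; it is.
D is a knight, so "D and A are different types" must be True — and it is.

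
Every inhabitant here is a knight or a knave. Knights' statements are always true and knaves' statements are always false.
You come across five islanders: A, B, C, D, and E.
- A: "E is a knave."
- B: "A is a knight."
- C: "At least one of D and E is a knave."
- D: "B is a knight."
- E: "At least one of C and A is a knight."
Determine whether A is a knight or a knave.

A is a knave.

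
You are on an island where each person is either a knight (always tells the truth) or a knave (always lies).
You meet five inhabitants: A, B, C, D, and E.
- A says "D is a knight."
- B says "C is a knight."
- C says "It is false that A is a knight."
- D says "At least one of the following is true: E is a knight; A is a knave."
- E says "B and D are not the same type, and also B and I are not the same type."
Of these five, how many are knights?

3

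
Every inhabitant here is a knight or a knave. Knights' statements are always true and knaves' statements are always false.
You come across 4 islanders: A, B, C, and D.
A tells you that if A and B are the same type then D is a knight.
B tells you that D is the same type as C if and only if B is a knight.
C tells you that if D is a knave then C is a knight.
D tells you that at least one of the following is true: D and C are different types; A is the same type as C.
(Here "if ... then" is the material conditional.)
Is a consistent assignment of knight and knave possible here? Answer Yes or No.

Yes

One consistent assignment: A=knight, B=knight, C=knight, D=knight.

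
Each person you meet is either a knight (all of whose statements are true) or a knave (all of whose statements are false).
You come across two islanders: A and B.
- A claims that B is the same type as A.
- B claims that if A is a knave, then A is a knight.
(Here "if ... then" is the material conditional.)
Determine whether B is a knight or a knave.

B is a knight.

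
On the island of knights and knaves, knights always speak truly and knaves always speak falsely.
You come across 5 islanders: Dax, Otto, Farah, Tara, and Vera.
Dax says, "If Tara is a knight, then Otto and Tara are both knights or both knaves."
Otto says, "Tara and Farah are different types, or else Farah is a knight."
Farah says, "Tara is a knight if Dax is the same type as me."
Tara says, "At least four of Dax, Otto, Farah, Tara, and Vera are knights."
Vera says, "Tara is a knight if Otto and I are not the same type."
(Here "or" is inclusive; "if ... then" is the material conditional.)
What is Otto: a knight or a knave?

Consistent assignments: {Dax=knight, Otto=knight, Farah=knight, Tara=knight, Vera=knight}
In every consistent assignment, Otto is a knight.

Otto is a knight.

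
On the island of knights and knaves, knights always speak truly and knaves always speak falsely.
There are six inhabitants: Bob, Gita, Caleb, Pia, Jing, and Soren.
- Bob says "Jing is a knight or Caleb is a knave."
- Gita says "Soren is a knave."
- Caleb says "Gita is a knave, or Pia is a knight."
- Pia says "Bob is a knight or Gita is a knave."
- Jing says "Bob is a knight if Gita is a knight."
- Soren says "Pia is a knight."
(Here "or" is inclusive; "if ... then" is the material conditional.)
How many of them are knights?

The unique consistent assignment is Bob=knight, Gita=knave, Caleb=knight, Pia=knight, Jing=knight, Soren=knight.
That has 5 knights.

5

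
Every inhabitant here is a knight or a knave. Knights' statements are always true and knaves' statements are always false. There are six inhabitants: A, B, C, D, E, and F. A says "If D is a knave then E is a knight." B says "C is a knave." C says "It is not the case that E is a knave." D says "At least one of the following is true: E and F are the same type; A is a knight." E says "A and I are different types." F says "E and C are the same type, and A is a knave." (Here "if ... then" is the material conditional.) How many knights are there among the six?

2

The unique consistent assignment is A=knave, B=knight, C=knave, D=knave, E=knave, F=knight.
That has 2 knights.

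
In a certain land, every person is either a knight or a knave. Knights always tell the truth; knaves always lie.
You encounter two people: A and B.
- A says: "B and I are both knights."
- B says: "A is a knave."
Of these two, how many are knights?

1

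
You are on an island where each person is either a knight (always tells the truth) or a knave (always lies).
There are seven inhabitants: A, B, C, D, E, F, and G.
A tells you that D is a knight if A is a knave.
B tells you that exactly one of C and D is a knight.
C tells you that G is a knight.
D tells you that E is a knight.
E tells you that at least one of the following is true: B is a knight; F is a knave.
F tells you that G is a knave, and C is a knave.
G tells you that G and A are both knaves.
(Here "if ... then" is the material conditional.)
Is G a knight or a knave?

G is a knave.

Consistent assignments: {A=knight, B=knight, C=knave, D=knight, E=knight, F=knight, G=knave}; {A=knight, B=knave, C=knave, D=knave, E=knave, F=knight, G=knave}
In every consistent assignment, G is a knave.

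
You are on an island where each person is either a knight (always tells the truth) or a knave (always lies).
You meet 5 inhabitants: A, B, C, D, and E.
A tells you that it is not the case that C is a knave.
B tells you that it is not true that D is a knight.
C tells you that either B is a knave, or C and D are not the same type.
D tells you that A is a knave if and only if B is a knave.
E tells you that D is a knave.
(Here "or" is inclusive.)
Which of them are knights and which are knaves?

A is a knave, B is a knight, C is a knave, D is a knave, and E is a knight.

As a knave, A's statement "it is not the case that C is a knave" should be False; it is.
As a knight, B's statement "it is not true that D is a knight" should be True; it is.
Since C is a knave, "either B is a knave, or C and D are not the same type" needs to be False, which holds.
D is a knave, so "A is a knave if and only if B is a knave" must be False — and it is.
E (knight): "D is a knave" — True. ✓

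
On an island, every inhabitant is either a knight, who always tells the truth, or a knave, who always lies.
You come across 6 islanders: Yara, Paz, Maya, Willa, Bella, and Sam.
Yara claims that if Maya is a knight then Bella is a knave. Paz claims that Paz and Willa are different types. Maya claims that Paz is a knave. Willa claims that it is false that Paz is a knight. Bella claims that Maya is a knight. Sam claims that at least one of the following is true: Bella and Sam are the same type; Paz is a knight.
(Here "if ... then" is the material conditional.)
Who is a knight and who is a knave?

Yara is a knight, Paz is a knight, Maya is a knave, Willa is a knave, Bella is a knave, and Sam is a knight.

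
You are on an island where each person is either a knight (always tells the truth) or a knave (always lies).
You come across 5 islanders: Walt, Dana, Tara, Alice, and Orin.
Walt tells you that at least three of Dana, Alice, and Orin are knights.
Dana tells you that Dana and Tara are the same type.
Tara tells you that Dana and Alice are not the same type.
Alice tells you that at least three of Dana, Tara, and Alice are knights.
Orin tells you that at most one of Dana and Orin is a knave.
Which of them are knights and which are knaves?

Walt is a knave, Dana is a knight, Tara is a knight, Alice is a knave, and Orin is a knight.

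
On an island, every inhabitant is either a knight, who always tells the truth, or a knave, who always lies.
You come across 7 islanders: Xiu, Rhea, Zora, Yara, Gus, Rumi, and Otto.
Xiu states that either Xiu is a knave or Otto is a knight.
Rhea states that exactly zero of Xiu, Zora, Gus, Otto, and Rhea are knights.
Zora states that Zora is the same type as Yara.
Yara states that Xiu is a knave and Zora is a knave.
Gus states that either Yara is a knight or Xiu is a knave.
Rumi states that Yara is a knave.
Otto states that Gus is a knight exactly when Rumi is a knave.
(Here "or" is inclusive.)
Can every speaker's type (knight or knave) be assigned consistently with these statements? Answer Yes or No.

No

Checking all 128 assignments, each has at least one speaker whose statement's truth value contradicts their type.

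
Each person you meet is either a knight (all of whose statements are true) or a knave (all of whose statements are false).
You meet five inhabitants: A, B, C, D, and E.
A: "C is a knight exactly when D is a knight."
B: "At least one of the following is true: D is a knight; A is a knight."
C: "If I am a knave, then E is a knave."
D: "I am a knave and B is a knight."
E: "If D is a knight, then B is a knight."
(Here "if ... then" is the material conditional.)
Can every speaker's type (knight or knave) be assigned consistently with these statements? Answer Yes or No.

Yes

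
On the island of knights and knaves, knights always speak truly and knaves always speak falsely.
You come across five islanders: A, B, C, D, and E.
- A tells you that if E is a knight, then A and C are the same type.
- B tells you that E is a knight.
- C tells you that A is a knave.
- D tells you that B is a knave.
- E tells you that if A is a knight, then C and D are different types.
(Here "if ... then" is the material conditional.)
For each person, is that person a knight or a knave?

A is a knave; "if E is a knight, then A and C are the same type" is false, as required.
B is a knight, so "E is a knight" must be True — and it is.
C is a knight; "A is a knave" is True, as required.
D is a knave; "B is a knave" is false, as required.
E is a knight, so "if A is a knight, then C and D are different types" must be True — and it is.

A is a knave, B is a knight, C is a knight, D is a knave, and E is a knight.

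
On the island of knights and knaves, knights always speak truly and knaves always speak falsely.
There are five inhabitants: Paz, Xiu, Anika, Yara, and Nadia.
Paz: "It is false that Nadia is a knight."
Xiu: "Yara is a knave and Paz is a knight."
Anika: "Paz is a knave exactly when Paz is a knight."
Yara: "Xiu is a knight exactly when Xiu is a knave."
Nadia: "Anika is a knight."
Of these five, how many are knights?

2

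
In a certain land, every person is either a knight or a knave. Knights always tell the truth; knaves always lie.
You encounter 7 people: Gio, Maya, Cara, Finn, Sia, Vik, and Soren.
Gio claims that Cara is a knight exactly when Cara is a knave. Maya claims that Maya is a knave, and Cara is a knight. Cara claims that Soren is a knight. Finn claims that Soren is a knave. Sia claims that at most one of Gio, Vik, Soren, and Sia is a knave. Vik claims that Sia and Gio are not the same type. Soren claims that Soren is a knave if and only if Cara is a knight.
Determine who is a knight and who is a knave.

Gio (knave): "Cara is a knight exactly when Cara is a knave" — False. ✓
Since Maya is a knave, "Maya is a knave, and Cara is a knight" needs to be False, which holds.
Cara is a knave, and the claim "Soren is a knight" is indeed False.
Finn (knight): "Soren is a knave" — True. ✓
Since Sia is a knave, "at most one of Gio, Vik, Soren, and Sia is a knave" needs to be False, which holds.
Vik (knave): "Sia and Gio are not the same type" — False. ✓
As a knave, Soren's statement "Soren is a knave if and only if Cara is a knight" should be False; it is.

Gio is a knave, Maya is a knave, Cara is a knave, Finn is a knight, Sia is a knave, Vik is a knave, and Soren is a knave.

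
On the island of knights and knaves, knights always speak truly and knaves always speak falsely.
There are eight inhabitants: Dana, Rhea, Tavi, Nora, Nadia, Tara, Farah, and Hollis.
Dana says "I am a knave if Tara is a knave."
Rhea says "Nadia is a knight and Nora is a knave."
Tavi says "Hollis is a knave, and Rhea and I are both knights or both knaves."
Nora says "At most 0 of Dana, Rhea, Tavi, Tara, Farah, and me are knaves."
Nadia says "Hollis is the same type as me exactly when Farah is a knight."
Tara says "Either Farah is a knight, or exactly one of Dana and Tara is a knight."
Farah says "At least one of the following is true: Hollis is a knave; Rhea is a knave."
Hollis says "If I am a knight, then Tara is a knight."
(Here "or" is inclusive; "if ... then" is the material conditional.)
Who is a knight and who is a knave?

Dana is a knight, Rhea is a knave, Tavi is a knave, Nora is a knave, Nadia is a knave, Tara is a knight, Farah is a knight, and Hollis is a knight.

Dana (knight): "I am a knave if Tara is a knave" — true. ✓
Rhea is a knave, and the claim "Nadia is a knight and Nora is a knave" is indeed False.
Tavi is a knave, and the claim "Hollis is a knave, and Rhea and I are both knights or both knaves" is indeed False.
Nora is a knave, and the claim "at most 0 of Dana, Rhea, Tavi, Tara, Farah, and me are knaves" is indeed False.
Nadia is a knave; "Hollis is the same type as me exactly when Farah is a knight" is False, as required.
Tara is a knight; "either Farah is a knight, or exactly one of Dana and Tara is a knight" is true, as required.
Farah is a knight; "at least one of the following is true: Hollis is a knave; Rhea is a knave" is true, as required.
Since Hollis is a knight, "if I am a knight, then Tara is a knight" needs to be true, which holds.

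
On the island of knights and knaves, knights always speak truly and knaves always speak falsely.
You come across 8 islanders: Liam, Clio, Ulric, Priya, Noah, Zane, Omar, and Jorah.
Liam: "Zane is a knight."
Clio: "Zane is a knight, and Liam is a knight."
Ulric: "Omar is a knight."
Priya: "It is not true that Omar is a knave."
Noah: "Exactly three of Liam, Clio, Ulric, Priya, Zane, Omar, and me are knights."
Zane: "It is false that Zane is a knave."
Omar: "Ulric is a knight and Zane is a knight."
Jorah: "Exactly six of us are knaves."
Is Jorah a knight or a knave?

Consistent assignments: {Liam=knight, Clio=knight, Ulric=knight, Priya=knight, Noah=knave, Zane=knight, Omar=knight, Jorah=knave}; {Liam=knave, Clio=knave, Ulric=knave, Priya=knave, Noah=knave, Zane=knave, Omar=knave, Jorah=knave}
In every consistent assignment, Jorah is a knave.

Jorah is a knave.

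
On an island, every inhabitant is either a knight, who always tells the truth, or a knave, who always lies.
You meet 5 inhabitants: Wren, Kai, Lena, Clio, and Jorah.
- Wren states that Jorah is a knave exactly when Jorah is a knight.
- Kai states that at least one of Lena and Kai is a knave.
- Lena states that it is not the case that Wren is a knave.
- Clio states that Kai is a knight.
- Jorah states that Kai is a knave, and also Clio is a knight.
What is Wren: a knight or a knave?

Wren is a knave.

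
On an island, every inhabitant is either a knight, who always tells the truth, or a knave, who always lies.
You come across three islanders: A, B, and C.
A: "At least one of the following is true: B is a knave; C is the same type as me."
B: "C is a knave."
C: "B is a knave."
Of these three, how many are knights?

2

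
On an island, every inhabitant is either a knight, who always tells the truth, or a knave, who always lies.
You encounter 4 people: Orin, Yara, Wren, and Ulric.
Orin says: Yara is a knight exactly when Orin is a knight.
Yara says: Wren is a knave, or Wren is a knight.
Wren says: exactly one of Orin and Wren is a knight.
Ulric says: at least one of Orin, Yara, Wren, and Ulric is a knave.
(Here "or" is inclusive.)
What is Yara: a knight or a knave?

Yara is a knight.

Consistent assignments: {Orin=knave, Yara=knight, Wren=knight, Ulric=knight}; {Orin=knave, Yara=knight, Wren=knave, Ulric=knight}
In every consistent assignment, Yara is a knight.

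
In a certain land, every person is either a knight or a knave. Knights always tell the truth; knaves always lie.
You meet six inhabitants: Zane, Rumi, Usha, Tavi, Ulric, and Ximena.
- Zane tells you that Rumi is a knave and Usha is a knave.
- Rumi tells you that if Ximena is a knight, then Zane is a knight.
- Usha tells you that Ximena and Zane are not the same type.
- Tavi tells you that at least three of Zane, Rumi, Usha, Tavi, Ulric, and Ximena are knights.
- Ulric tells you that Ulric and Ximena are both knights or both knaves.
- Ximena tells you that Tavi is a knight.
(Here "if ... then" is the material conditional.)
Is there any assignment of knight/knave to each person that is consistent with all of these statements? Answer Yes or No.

One consistent assignment: Zane=knave, Rumi=knave, Usha=knight, Tavi=knight, Ulric=knight, Ximena=knight.

Yes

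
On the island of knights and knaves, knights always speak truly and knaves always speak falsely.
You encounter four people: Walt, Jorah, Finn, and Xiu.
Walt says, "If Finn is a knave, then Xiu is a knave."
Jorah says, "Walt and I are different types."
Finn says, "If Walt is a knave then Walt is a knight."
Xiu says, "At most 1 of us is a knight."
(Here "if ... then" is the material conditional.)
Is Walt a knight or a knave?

Walt is a knave.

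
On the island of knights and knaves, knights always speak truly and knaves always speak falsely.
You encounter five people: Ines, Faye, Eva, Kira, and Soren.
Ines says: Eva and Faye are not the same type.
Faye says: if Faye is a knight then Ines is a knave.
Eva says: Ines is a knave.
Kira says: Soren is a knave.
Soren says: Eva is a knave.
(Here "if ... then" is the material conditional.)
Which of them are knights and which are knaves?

Ines is a knave, and the claim "Eva and Faye are not the same type" is indeed False.
Faye is a knight, so "if Faye is a knight then Ines is a knave" must be True — and it is.
Eva (knight): "Ines is a knave" — True. ✓
Since Kira is a knight, "Soren is a knave" needs to be True, which holds.
Since Soren is a knave, "Eva is a knave" needs to be False, which holds.

Knights: Faye, Eva, and Kira. Knaves: Ines and Soren.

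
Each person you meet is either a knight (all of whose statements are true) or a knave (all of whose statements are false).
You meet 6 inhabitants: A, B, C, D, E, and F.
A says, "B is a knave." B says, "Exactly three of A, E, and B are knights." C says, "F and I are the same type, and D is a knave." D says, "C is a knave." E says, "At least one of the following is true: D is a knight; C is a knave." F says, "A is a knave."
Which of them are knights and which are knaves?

A is a knight, B is a knave, C is a knave, D is a knight, E is a knight, and F is a knave.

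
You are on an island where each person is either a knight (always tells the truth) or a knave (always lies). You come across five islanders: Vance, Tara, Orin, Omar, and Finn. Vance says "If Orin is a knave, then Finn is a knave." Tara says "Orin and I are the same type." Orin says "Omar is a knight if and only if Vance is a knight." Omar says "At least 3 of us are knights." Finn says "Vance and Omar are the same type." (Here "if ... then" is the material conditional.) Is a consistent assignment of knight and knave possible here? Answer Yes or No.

Yes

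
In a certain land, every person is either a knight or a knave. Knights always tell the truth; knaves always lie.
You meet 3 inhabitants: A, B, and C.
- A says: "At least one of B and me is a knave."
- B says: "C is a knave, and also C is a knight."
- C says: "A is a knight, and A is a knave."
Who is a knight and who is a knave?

A is a knight; "at least one of B and me is a knave" is True, as required.
As a knave, B's statement "C is a knave, and also C is a knight" should be False; it is.
C is a knave, and the claim "A is a knight, and A is a knave" is indeed False.

A is a knight, B is a knave, and C is a knave.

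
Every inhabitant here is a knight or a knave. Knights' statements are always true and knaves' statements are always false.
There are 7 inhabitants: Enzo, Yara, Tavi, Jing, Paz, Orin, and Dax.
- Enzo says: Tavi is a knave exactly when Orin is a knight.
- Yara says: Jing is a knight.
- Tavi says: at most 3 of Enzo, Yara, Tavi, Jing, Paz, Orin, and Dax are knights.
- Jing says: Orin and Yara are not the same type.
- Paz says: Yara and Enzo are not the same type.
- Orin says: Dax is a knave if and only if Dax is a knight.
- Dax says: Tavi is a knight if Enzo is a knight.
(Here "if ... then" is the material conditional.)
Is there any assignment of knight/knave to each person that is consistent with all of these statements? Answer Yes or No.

Yes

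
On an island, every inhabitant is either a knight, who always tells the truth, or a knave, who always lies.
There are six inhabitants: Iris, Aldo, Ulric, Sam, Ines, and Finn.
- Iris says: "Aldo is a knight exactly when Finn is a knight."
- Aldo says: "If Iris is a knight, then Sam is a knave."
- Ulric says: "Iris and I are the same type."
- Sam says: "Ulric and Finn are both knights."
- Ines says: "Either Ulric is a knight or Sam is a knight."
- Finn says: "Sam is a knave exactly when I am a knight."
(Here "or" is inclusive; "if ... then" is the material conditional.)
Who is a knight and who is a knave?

Iris is a knight, Aldo is a knight, Ulric is a knave, Sam is a knave, Ines is a knave, and Finn is a knight.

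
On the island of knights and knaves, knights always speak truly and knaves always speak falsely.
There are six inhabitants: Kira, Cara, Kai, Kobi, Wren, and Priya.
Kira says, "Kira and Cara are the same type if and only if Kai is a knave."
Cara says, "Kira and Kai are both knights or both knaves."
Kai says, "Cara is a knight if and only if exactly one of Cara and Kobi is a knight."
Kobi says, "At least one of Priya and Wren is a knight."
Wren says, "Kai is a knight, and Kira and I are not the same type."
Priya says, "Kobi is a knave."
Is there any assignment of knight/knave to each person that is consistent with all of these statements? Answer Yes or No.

No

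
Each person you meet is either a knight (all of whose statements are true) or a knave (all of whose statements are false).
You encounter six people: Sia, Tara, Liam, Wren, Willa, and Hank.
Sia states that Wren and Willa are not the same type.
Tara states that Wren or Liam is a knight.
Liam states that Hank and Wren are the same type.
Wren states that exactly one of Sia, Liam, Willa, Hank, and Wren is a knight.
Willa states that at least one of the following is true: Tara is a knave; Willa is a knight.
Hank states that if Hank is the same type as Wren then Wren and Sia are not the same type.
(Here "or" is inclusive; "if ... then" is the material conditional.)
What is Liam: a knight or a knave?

Liam is a knave.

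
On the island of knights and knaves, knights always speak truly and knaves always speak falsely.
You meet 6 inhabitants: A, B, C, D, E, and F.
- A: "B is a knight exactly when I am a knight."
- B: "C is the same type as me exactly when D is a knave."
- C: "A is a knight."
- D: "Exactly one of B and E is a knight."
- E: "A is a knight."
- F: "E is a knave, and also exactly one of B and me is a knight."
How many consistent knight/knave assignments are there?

Consistent assignments:
  A=knight, B=knight, C=knight, D=knave, E=knight, F=knave

1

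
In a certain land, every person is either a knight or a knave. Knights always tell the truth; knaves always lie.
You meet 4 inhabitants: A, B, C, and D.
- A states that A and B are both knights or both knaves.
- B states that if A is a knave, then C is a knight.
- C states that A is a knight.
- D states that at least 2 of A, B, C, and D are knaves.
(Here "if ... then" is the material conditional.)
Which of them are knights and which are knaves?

Suppose A is a knave. Then A's statement "A and B are both knights or both knaves" would have to be false. Checking the 8 ways to assign the others, none is consistent with every speaker.
(For instance, with B=knight, C=knight, D=knave, C's claim "A is a knight" comes out false where it would need to be true.)
So A must be a knight, making "A and B are both knights or both knaves" true. Taking A=knight, B=knight, C=knight, D=knave, each remaining statement checks out:
  B (knight): "if A is a knave, then C is a knight" — true. ✓
  C (knight): "A is a knight" — true. ✓
  D (knave): "at least 2 of A, B, C, and D are knaves" — false. ✓
This is the unique consistent assignment.

A is a knight, B is a knight, C is a knight, and D is a knave.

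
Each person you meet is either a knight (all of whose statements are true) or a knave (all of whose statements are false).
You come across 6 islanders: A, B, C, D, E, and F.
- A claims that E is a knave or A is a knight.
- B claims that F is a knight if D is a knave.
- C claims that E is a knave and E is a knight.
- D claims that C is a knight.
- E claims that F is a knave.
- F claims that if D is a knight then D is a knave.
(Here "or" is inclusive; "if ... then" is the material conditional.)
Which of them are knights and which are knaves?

Knights: A, B, and F. Knaves: C, D, and E.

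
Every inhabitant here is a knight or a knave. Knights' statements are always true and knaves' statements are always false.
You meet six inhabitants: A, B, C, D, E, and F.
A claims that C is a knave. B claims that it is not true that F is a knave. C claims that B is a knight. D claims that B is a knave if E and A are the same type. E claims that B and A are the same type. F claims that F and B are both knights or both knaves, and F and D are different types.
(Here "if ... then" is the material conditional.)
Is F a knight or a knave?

Consistent assignments: {A=knave, B=knight, C=knight, D=knave, E=knave, F=knight}
In every consistent assignment, F is a knight.

F is a knight.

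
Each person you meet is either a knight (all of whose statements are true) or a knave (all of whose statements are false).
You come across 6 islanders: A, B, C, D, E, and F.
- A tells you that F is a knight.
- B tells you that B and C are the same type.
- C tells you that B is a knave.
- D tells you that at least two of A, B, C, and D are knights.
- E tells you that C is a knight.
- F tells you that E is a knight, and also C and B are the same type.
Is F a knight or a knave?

F is a knave.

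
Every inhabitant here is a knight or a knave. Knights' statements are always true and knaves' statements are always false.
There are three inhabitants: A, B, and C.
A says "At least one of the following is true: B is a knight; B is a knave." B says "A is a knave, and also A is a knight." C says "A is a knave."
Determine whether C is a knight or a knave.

Consistent assignments: {A=knight, B=knave, C=knave}
In every consistent assignment, C is a knave.

C is a knave.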